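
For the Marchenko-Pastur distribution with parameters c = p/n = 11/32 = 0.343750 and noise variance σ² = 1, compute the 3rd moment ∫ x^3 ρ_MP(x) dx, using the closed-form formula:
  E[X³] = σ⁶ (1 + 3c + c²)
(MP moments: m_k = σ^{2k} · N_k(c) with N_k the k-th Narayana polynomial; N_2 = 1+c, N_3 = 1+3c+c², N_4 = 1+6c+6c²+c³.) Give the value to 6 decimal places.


E[X³] = σ⁶ (1 + 3c + c²) (third MP moment). With σ² = 1 (so σ⁶ = 1) and c = 11/32 = 0.343750: E[X³] = 1 · (1 + 3·0.343750 + (0.343750)²) = 1 · 2.149414.

So E[X^3] = 2.149414.


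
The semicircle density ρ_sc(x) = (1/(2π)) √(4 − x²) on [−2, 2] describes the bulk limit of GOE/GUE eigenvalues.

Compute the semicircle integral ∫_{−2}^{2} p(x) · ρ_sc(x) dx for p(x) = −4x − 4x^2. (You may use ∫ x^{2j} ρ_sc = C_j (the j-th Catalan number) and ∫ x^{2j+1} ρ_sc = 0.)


Write p(x) = Σ a_i x^i, split into monomials and integrate each against ρ_sc separately.
Using ∫ x^{2j} ρ_sc = C_j = (1/(j+1)) C(2j, j) (Catalan numbers) and ∫ x^{2j+1} ρ_sc = 0 (odd monomials vanish by symmetry):
  i = 1 (odd): ∫ x^1 ρ_sc = 0 (vanishes)
  i = 2 (even): a_2 · C_{1} = -4 · 1 = -4

Summing the contributions: ∫_{−2}^{2} p(x) ρ_sc(x) dx = -4.


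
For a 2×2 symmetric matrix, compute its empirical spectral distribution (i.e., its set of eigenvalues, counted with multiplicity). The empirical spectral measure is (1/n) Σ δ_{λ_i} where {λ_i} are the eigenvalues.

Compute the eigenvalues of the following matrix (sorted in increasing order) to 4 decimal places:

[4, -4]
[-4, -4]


Since M is real symmetric, both eigenvalues are real; they are the roots of det(λI − M) = λ² − (tr M) λ + det M.
tr M = 4 + (-4) = 0.
det M = 4·(-4) − (-4)² = -16 − 16 = -32.
Characteristic polynomial: λ² − 32 = 0.
Discriminant Δ = (tr M)² − 4·det M = 0 − (-128) = 128; √Δ = 11.313708.
λ = (tr M ± √Δ)/2 = (0 ± 11.313708)/2, giving (tr M − √Δ)/2 = -5.6569 and (tr M + √Δ)/2 = 5.6569.

Eigenvalues sorted in increasing order: [-5.6569, 5.6569].


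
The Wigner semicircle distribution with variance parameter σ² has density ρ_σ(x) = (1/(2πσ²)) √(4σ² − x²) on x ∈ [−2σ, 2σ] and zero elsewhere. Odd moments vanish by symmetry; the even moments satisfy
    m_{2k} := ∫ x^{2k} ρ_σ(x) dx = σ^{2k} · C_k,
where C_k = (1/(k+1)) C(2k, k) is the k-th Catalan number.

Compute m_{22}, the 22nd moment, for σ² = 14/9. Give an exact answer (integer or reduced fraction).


By the scaled semicircle moment identity, m_{2k} = σ^{2k} · C_k with k = 11.
C_11 = (1/(k+1)) · C(2k, k) = (1/12) · C(22, 11) = (1/12) · 705432 = 58786.
σ^{2k} = (σ²)^k = (14/9)^11 = 4049565169664/31381059609.

Therefore m_{22} = σ^{22} · C_11 = (4049565169664/31381059609) · 58786 = 238057738063867904/31381059609.


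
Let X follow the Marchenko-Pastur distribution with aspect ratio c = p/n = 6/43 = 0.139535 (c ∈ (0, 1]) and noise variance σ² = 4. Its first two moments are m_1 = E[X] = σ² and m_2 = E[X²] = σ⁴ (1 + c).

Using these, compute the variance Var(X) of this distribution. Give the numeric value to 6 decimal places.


m_1 = E[X] = σ² = 4, so m_1² = 16.
m_2 = E[X²] = σ⁴ (1 + c) = 16 · (1 + 0.139535) = 16 · 1.139535 = 18.232558.
(Note m_2 − m_1² simplifies to c · σ⁴ = 0.139535 · 16.)

Var(X) = m_2 − m_1² = 18.232558 − 16 = 2.232558.


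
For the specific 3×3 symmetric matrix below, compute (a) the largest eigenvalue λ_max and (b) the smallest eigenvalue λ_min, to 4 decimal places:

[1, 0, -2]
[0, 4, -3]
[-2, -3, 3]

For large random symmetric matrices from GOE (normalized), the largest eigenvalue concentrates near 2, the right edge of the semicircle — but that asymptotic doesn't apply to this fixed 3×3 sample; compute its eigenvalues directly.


Since M is real symmetric, all three eigenvalues are real; they are the roots of det(λI − M) = λ³ − (tr M) λ² + s λ − det M, where s is the sum of the principal 2×2 minors.
tr M = 1 + 4 + 3 = 8.
s = (1·4 − 0²) + (1·3 − (-2)²) + (4·3 − (-3)²) = 4 + (-1) + 3 = 6.
det M (expand along row 1) = 1·3 − 0·(-6) + (-2)·8 = -13.
Characteristic polynomial: λ³ − 8λ² + 6λ + 13 = 0.
Substitute λ = y + (tr M)/3 = y + 2.666667 to remove the quadratic term: y³ + p·y + q = 0 with p = s − (tr M)²/3 = -15.333333 and q = −2(tr M)³/27 + (tr M)·s/3 − det M = -8.925926.
Three real roots ⇒ use the trigonometric (Viète) form: r = 2√(−p/3) = 4.521553, φ = arccos(3q/(p·r)) = arccos(0.386234) = 1.174251 rad.
y_k = r·cos(φ/3 − 2πk/3) for k = 0, 1, 2 gives y = 4.179585, -0.595928, -3.583658.
λ_k = y_k + 2.666667 gives λ = 6.8463, 2.0707, -0.9170 (check: the sum is 8.0000 = tr M).

Hence λ_max = 6.8463 and λ_min = -0.9170.


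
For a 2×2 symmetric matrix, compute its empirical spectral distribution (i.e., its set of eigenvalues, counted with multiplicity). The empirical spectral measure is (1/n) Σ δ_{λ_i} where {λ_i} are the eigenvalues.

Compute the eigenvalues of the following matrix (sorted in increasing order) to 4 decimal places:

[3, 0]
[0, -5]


Since M is real symmetric, both eigenvalues are real; they are the roots of det(λI − M) = λ² − (tr M) λ + det M.
tr M = 3 + (-5) = -2.
det M = 3·(-5) − 0² = -15 − 0 = -15.
Characteristic polynomial: λ² + 2λ − 15 = 0.
Discriminant Δ = (tr M)² − 4·det M = 4 − (-60) = 64; √Δ = 8.000000.
λ = (tr M ± √Δ)/2 = (-2 ± 8.000000)/2, giving (tr M − √Δ)/2 = -5.0000 and (tr M + √Δ)/2 = 3.0000.

Eigenvalues sorted in increasing order: [-5.0000, 3.0000].


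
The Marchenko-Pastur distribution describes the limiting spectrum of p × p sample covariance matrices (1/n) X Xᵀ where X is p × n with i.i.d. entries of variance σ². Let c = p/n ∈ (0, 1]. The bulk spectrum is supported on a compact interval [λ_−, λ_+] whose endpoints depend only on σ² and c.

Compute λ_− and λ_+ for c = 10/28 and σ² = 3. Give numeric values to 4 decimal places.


c = 10/28 = 0.357143; √c = 0.597614.
λ_− = σ² (1 − √c)² = 3 · (1 − 0.597614)² = 3 · (0.402386)² = 0.485743.
λ_+ = σ² (1 + √c)² = 3 · (1 + 0.597614)² = 3 · (1.597614)² = 7.657114.

Rounded to 4 decimal places: λ_− ≈ 0.4857, λ_+ ≈ 7.6571.


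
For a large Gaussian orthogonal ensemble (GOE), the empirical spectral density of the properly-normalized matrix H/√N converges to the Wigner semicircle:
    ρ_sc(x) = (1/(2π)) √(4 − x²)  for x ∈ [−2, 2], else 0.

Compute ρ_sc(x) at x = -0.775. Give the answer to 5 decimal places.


ρ_sc(x) = (1/(2π)) √(4 − x²). With x = -0.775:
  4 − x² = 4 − (-0.775)² = 4 − 0.600625 = 3.399375.
  √(4 − x²) = 1.843739.
  1/(2π) = 0.159155.
  ρ_sc(-0.775) = 0.159155 · 1.843739 = 0.293440.

Rounded to 5 decimal places: ρ_sc(-0.775) ≈ 0.29344.


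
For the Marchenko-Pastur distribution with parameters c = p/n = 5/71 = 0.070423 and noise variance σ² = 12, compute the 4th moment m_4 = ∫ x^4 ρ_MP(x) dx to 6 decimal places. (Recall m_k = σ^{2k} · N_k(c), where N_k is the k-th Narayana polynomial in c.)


E[X⁴] = σ⁸ (1 + 6c + 6c² + c³) (fourth MP moment). With σ² = 12 (so σ⁸ = 20736) and c = 5/71 = 0.070423: E[X⁴] = 20736 · (1 + 6·0.070423 + 6·(0.070423)² + (0.070423)³) = 20736 · 1.452640.

So E[X^4] = 30121.952597.


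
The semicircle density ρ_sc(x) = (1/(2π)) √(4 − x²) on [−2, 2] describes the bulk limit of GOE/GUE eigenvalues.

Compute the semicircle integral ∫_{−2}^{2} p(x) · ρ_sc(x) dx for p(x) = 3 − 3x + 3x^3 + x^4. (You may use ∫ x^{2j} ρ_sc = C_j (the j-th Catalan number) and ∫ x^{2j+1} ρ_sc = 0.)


Write p(x) = Σ a_i x^i, split into monomials and integrate each against ρ_sc separately.
Using ∫ x^{2j} ρ_sc = C_j = (1/(j+1)) C(2j, j) (Catalan numbers) and ∫ x^{2j+1} ρ_sc = 0 (odd monomials vanish by symmetry):
  i = 0 (even): a_0 · C_{0} = 3 · 1 = 3
  i = 1 (odd): ∫ x^1 ρ_sc = 0 (vanishes)
  i = 3 (odd): ∫ x^3 ρ_sc = 0 (vanishes)
  i = 4 (even): a_4 · C_{2} = 1 · 2 = 2

Summing the contributions: ∫_{−2}^{2} p(x) ρ_sc(x) dx = 3 + 2 = 5.


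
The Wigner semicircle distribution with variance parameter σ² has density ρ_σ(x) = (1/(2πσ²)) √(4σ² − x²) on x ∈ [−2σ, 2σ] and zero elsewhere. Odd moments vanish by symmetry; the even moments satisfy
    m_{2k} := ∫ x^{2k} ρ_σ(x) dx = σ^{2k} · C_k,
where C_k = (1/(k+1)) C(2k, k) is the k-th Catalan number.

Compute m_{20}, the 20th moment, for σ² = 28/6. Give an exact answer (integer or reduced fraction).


By the scaled semicircle moment identity, m_{2k} = σ^{2k} · C_k with k = 10.
C_10 = (1/(k+1)) · C(2k, k) = (1/11) · C(20, 10) = (1/11) · 184756 = 16796.
σ^{2k} = (σ²)^k = (28/6)^10 = 289254654976/59049.

Therefore m_{20} = σ^{20} · C_10 = (289254654976/59049) · 16796 = 4858321184976896/59049.


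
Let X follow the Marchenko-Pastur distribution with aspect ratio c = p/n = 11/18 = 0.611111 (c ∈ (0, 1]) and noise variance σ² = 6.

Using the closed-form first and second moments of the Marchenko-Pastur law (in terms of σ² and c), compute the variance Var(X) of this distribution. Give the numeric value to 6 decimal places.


Recall the MP moments m_1 = E[X] = σ² and m_2 = E[X²] = σ⁴ (1 + c).
m_1 = E[X] = σ² = 6, so m_1² = 36.
m_2 = E[X²] = σ⁴ (1 + c) = 36 · (1 + 0.611111) = 36 · 1.611111 = 58.000000.
(Note m_2 − m_1² simplifies to c · σ⁴ = 0.611111 · 36.)

Var(X) = m_2 − m_1² = 58.000000 − 36 = 22.000000.


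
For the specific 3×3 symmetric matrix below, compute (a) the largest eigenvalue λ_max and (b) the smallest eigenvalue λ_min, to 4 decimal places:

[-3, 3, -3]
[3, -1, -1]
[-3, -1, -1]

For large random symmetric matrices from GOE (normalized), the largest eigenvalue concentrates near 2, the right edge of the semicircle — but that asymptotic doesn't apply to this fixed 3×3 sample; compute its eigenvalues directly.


Since M is real symmetric, all three eigenvalues are real; they are the roots of det(λI − M) = λ³ − (tr M) λ² + s λ − det M, where s is the sum of the principal 2×2 minors.
tr M = -3 + (-1) + (-1) = -5.
s = ((-3)·(-1) − 3²) + ((-3)·(-1) − (-3)²) + ((-1)·(-1) − (-1)²) = -6 + (-6) + 0 = -12.
det M (expand along row 1) = (-3)·0 − 3·(-6) + (-3)·(-6) = 36.
Characteristic polynomial: λ³ + 5λ² − 12λ − 36 = 0.
Substitute λ = y + (tr M)/3 = y − 1.666667 to remove the quadratic term: y³ + p·y + q = 0 with p = s − (tr M)²/3 = -20.333333 and q = −2(tr M)³/27 + (tr M)·s/3 − det M = -6.740741.
Three real roots ⇒ use the trigonometric (Viète) form: r = 2√(−p/3) = 5.206833, φ = arccos(3q/(p·r)) = arccos(0.191006) = 1.378610 rad.
y_k = r·cos(φ/3 − 2πk/3) for k = 0, 1, 2 gives y = 4.666667, -0.333333, -4.333333.
λ_k = y_k − 1.666667 gives λ = 3.0000, -2.0000, -6.0000 (check: the sum is -5.0000 = tr M).

Hence λ_max = 3.0000 and λ_min = -6.0000.


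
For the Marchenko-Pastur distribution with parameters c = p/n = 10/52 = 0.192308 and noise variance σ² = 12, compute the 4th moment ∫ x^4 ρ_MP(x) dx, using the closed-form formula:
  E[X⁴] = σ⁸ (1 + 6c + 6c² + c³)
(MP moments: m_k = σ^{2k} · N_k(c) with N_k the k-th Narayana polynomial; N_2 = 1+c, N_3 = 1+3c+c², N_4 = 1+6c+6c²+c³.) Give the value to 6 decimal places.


E[X⁴] = σ⁸ (1 + 6c + 6c² + c³) (fourth MP moment). With σ² = 12 (so σ⁸ = 20736) and c = 10/52 = 0.192308: E[X⁴] = 20736 · (1 + 6·0.192308 + 6·(0.192308)² + (0.192308)³) = 20736 · 2.382852.

So E[X^4] = 49410.811106.


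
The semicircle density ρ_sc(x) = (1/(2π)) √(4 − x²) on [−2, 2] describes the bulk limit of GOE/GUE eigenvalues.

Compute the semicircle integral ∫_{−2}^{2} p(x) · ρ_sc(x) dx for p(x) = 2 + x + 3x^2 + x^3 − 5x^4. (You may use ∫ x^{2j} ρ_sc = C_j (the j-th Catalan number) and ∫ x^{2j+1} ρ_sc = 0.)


Write p(x) = Σ a_i x^i, split into monomials and integrate each against ρ_sc separately.
Using ∫ x^{2j} ρ_sc = C_j = (1/(j+1)) C(2j, j) (Catalan numbers) and ∫ x^{2j+1} ρ_sc = 0 (odd monomials vanish by symmetry):
  i = 0 (even): a_0 · C_{0} = 2 · 1 = 2
  i = 1 (odd): ∫ x^1 ρ_sc = 0 (vanishes)
  i = 2 (even): a_2 · C_{1} = 3 · 1 = 3
  i = 3 (odd): ∫ x^3 ρ_sc = 0 (vanishes)
  i = 4 (even): a_4 · C_{2} = -5 · 2 = -10

Summing the contributions: ∫_{−2}^{2} p(x) ρ_sc(x) dx = 2 + 3 + (-10) = -5.


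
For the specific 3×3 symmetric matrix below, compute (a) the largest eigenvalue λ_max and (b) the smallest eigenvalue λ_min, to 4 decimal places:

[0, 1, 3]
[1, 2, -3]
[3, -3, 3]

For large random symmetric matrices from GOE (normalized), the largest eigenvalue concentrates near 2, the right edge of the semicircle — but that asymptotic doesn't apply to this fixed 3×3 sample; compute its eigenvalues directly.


Since M is real symmetric, all three eigenvalues are real; they are the roots of det(λI − M) = λ³ − (tr M) λ² + s λ − det M, where s is the sum of the principal 2×2 minors.
tr M = 0 + 2 + 3 = 5.
s = (0·2 − 1²) + (0·3 − 3²) + (2·3 − (-3)²) = -1 + (-9) + (-3) = -13.
det M (expand along row 1) = 0·(-3) − 1·12 + 3·(-9) = -39.
Characteristic polynomial: λ³ − 5λ² − 13λ + 39 = 0.
Substitute λ = y + (tr M)/3 = y + 1.666667 to remove the quadratic term: y³ + p·y + q = 0 with p = s − (tr M)²/3 = -21.333333 and q = −2(tr M)³/27 + (tr M)·s/3 − det M = 8.074074.
Three real roots ⇒ use the trigonometric (Viète) form: r = 2√(−p/3) = 5.333333, φ = arccos(3q/(p·r)) = arccos(-0.212891) = 1.785329 rad.
y_k = r·cos(φ/3 − 2πk/3) for k = 0, 1, 2 gives y = 4.416464, 0.381066, -4.797530.
λ_k = y_k + 1.666667 gives λ = 6.0831, 2.0477, -3.1309 (check: the sum is 5.0000 = tr M).

Hence λ_max = 6.0831 and λ_min = -3.1309.


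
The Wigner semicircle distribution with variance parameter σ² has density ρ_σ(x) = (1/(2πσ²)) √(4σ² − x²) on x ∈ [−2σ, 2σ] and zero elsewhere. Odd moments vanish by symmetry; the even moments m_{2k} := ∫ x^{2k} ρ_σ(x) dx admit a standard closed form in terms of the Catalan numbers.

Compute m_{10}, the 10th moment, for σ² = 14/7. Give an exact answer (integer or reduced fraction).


By the scaled semicircle moment identity, m_{2k} = σ^{2k} · C_k with k = 5.
C_5 = (1/(k+1)) · C(2k, k) = (1/6) · C(10, 5) = (1/6) · 252 = 42.
σ^{2k} = (σ²)^k = (14/7)^5 = 32.

Therefore m_{10} = σ^{10} · C_5 = 32 · 42 = 1344.


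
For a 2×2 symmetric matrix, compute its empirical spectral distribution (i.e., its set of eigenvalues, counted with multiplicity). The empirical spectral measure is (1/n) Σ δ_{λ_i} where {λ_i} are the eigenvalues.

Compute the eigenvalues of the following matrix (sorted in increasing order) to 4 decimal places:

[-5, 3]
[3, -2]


Since M is real symmetric, both eigenvalues are real; they are the roots of det(λI − M) = λ² − (tr M) λ + det M.
tr M = -5 + (-2) = -7.
det M = (-5)·(-2) − 3² = 10 − 9 = 1.
Characteristic polynomial: λ² + 7λ + 1 = 0.
Discriminant Δ = (tr M)² − 4·det M = 49 − 4 = 45; √Δ = 6.708204.
λ = (tr M ± √Δ)/2 = (-7 ± 6.708204)/2, giving (tr M − √Δ)/2 = -6.8541 and (tr M + √Δ)/2 = -0.1459.

Eigenvalues sorted in increasing order: [-6.8541, -0.1459].


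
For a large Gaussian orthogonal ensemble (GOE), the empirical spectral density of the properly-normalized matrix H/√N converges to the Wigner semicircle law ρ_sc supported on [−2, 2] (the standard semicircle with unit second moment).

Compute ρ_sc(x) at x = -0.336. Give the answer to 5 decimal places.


ρ_sc(x) = (1/(2π)) √(4 − x²). With x = -0.336:
  4 − x² = 4 − (-0.336)² = 4 − 0.112896 = 3.887104.
  √(4 − x²) = 1.971574.
  1/(2π) = 0.159155.
  ρ_sc(-0.336) = 0.159155 · 1.971574 = 0.313786.

Rounded to 5 decimal places: ρ_sc(-0.336) ≈ 0.31379.


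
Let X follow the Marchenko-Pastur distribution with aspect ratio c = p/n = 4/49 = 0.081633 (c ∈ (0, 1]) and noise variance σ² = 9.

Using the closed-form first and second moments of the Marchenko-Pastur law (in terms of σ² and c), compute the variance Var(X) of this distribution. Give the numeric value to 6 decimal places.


Recall the MP moments m_1 = E[X] = σ² and m_2 = E[X²] = σ⁴ (1 + c).
m_1 = E[X] = σ² = 9, so m_1² = 81.
m_2 = E[X²] = σ⁴ (1 + c) = 81 · (1 + 0.081633) = 81 · 1.081633 = 87.612245.
(Note m_2 − m_1² simplifies to c · σ⁴ = 0.081633 · 81.)

Var(X) = m_2 − m_1² = 87.612245 − 81 = 6.612245.


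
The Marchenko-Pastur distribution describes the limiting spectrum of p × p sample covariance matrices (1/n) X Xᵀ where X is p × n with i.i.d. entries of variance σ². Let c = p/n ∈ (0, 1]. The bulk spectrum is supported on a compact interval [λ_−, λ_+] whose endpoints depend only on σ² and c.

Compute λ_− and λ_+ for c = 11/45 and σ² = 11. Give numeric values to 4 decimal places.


c = 11/45 = 0.244444; √c = 0.494413.
λ_− = σ² (1 − √c)² = 11 · (1 − 0.494413)² = 11 · (0.505587)² = 2.811798.
λ_+ = σ² (1 + √c)² = 11 · (1 + 0.494413)² = 11 · (1.494413)² = 24.565980.

Rounded to 4 decimal places: λ_− ≈ 2.8118, λ_+ ≈ 24.5660.


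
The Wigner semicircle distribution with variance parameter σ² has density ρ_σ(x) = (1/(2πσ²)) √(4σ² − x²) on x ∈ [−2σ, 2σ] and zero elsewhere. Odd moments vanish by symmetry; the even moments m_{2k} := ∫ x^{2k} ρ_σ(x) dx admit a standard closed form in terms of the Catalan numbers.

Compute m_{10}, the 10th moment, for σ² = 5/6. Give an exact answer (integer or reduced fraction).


By the scaled semicircle moment identity, m_{2k} = σ^{2k} · C_k with k = 5.
C_5 = (1/(k+1)) · C(2k, k) = (1/6) · C(10, 5) = (1/6) · 252 = 42.
σ^{2k} = (σ²)^k = (5/6)^5 = 3125/7776.

Therefore m_{10} = σ^{10} · C_5 = (3125/7776) · 42 = 21875/1296.


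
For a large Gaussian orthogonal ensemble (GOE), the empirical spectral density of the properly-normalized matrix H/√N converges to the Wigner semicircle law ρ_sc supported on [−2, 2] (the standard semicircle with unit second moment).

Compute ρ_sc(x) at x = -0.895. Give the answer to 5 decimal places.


ρ_sc(x) = (1/(2π)) √(4 − x²). With x = -0.895:
  4 − x² = 4 − (-0.895)² = 4 − 0.801025 = 3.198975.
  √(4 − x²) = 1.788568.
  1/(2π) = 0.159155.
  ρ_sc(-0.895) = 0.159155 · 1.788568 = 0.284659.

Rounded to 5 decimal places: ρ_sc(-0.895) ≈ 0.28466.


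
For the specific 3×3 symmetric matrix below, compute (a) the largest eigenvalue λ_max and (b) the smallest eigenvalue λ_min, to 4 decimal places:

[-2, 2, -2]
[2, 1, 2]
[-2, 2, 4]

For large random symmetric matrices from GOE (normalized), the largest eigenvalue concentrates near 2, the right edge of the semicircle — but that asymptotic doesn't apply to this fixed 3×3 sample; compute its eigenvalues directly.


Since M is real symmetric, all three eigenvalues are real; they are the roots of det(λI − M) = λ³ − (tr M) λ² + s λ − det M, where s is the sum of the principal 2×2 minors.
tr M = -2 + 1 + 4 = 3.
s = ((-2)·1 − 2²) + ((-2)·4 − (-2)²) + (1·4 − 2²) = -6 + (-12) + 0 = -18.
det M (expand along row 1) = (-2)·0 − 2·12 + (-2)·6 = -36.
Characteristic polynomial: λ³ − 3λ² − 18λ + 36 = 0.
Substitute λ = y + (tr M)/3 = y + 1.000000 to remove the quadratic term: y³ + p·y + q = 0 with p = s − (tr M)²/3 = -21.000000 and q = −2(tr M)³/27 + (tr M)·s/3 − det M = 16.000000.
Three real roots ⇒ use the trigonometric (Viète) form: r = 2√(−p/3) = 5.291503, φ = arccos(3q/(p·r)) = arccos(-0.431959) = 2.017461 rad.
y_k = r·cos(φ/3 − 2πk/3) for k = 0, 1, 2 gives y = 4.139410, 0.784934, -4.924344.
λ_k = y_k + 1.000000 gives λ = 5.1394, 1.7849, -3.9243 (check: the sum is 3.0000 = tr M).

Hence λ_max = 5.1394 and λ_min = -3.9243.


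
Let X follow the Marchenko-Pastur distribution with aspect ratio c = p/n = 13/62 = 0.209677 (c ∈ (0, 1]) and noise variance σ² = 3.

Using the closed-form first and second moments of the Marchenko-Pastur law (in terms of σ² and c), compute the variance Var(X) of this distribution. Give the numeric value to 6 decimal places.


Recall the MP moments m_1 = E[X] = σ² and m_2 = E[X²] = σ⁴ (1 + c).
m_1 = E[X] = σ² = 3, so m_1² = 9.
m_2 = E[X²] = σ⁴ (1 + c) = 9 · (1 + 0.209677) = 9 · 1.209677 = 10.887097.
(Note m_2 − m_1² simplifies to c · σ⁴ = 0.209677 · 9.)

Var(X) = m_2 − m_1² = 10.887097 − 9 = 1.887097.


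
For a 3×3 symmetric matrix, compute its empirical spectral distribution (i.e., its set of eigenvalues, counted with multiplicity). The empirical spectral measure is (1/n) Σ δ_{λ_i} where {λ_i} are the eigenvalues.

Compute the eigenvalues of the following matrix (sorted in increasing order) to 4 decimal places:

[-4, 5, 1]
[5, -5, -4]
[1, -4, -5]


Since M is real symmetric, all three eigenvalues are real; they are the roots of det(λI − M) = λ³ − (tr M) λ² + s λ − det M, where s is the sum of the principal 2×2 minors.
tr M = -4 + (-5) + (-5) = -14.
s = ((-4)·(-5) − 5²) + ((-4)·(-5) − 1²) + ((-5)·(-5) − (-4)²) = -5 + 19 + 9 = 23.
det M (expand along row 1) = (-4)·9 − 5·(-21) + 1·(-15) = 54.
Characteristic polynomial: λ³ + 14λ² + 23λ − 54 = 0.
Substitute λ = y + (tr M)/3 = y − 4.666667 to remove the quadratic term: y³ + p·y + q = 0 with p = s − (tr M)²/3 = -42.333333 and q = −2(tr M)³/27 + (tr M)·s/3 − det M = 41.925926.
Three real roots ⇒ use the trigonometric (Viète) form: r = 2√(−p/3) = 7.512952, φ = arccos(3q/(p·r)) = arccos(-0.395468) = 1.977373 rad.
y_k = r·cos(φ/3 − 2πk/3) for k = 0, 1, 2 gives y = 5.939205, 1.015083, -6.954288.
λ_k = y_k − 4.666667 gives λ = 1.2725, -3.6516, -11.6210 (check: the sum is -14.0000 = tr M).

Eigenvalues sorted in increasing order: [-11.6210, -3.6516, 1.2725].


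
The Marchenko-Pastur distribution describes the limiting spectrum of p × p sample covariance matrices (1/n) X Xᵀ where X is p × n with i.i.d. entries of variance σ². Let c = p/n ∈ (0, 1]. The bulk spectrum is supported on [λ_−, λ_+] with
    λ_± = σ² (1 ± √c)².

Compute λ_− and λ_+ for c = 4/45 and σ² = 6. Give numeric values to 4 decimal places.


c = 4/45 = 0.088889; √c = 0.298142.
λ_− = σ² (1 − √c)² = 6 · (1 − 0.298142)² = 6 · (0.701858)² = 2.955625.
λ_+ = σ² (1 + √c)² = 6 · (1 + 0.298142)² = 6 · (1.298142)² = 10.111042.

Rounded to 4 decimal places: λ_− ≈ 2.9556, λ_+ ≈ 10.1110.


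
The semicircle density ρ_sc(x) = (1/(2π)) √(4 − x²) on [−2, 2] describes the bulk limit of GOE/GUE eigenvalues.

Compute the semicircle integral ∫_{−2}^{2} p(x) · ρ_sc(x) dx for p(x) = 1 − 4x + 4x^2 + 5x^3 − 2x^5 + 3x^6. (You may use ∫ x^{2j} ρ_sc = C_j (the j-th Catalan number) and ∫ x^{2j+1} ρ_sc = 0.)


Write p(x) = Σ a_i x^i, split into monomials and integrate each against ρ_sc separately.
Using ∫ x^{2j} ρ_sc = C_j = (1/(j+1)) C(2j, j) (Catalan numbers) and ∫ x^{2j+1} ρ_sc = 0 (odd monomials vanish by symmetry):
  i = 0 (even): a_0 · C_{0} = 1 · 1 = 1
  i = 1 (odd): ∫ x^1 ρ_sc = 0 (vanishes)
  i = 2 (even): a_2 · C_{1} = 4 · 1 = 4
  i = 3 (odd): ∫ x^3 ρ_sc = 0 (vanishes)
  i = 5 (odd): ∫ x^5 ρ_sc = 0 (vanishes)
  i = 6 (even): a_6 · C_{3} = 3 · 5 = 15

Summing the contributions: ∫_{−2}^{2} p(x) ρ_sc(x) dx = 1 + 4 + 15 = 20.


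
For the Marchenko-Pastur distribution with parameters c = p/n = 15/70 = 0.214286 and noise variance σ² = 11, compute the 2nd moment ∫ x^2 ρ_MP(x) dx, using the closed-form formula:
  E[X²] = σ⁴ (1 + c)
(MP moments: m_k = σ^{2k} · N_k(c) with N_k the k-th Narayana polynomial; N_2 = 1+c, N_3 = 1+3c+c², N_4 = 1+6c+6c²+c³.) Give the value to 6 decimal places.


E[X²] = σ⁴ (1 + c) (second MP moment). With σ² = 11 (so σ⁴ = 121) and c = 15/70 = 0.214286: E[X²] = 121 · (1 + 0.214286) = 121 · 1.214286.

So E[X^2] = 146.928571.


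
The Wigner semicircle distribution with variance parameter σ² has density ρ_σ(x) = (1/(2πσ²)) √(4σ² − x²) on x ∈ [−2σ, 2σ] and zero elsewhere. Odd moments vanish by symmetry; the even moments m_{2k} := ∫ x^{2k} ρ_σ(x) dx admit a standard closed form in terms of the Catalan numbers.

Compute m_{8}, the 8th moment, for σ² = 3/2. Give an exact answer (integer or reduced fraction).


By the scaled semicircle moment identity, m_{2k} = σ^{2k} · C_k with k = 4.
C_4 = (1/(k+1)) · C(2k, k) = (1/5) · C(8, 4) = (1/5) · 70 = 14.
σ^{2k} = (σ²)^k = (3/2)^4 = 81/16.

Therefore m_{8} = σ^{8} · C_4 = (81/16) · 14 = 567/8.


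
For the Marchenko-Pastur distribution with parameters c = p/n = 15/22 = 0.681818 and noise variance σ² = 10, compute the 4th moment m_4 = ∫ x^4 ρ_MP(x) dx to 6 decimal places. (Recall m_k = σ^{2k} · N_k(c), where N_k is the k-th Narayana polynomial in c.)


E[X⁴] = σ⁸ (1 + 6c + 6c² + c³) (fourth MP moment). With σ² = 10 (so σ⁸ = 10000) and c = 15/22 = 0.681818: E[X⁴] = 10000 · (1 + 6·0.681818 + 6·(0.681818)² + (0.681818)³) = 10000 · 8.197126.

So E[X^4] = 81971.262209.


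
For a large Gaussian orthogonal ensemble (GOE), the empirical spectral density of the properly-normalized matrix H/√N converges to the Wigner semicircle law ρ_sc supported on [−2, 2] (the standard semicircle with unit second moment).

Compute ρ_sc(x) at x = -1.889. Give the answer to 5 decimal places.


ρ_sc(x) = (1/(2π)) √(4 − x²). With x = -1.889:
  4 − x² = 4 − (-1.889)² = 4 − 3.568321 = 0.431679.
  √(4 − x²) = 0.657023.
  1/(2π) = 0.159155.
  ρ_sc(-1.889) = 0.159155 · 0.657023 = 0.104568.

Rounded to 5 decimal places: ρ_sc(-1.889) ≈ 0.10457.


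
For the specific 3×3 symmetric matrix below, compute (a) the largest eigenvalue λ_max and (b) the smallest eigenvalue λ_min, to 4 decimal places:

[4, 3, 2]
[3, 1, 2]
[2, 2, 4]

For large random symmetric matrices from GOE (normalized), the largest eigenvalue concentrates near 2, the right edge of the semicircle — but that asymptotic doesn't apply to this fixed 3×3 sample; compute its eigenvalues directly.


Since M is real symmetric, all three eigenvalues are real; they are the roots of det(λI − M) = λ³ − (tr M) λ² + s λ − det M, where s is the sum of the principal 2×2 minors.
tr M = 4 + 1 + 4 = 9.
s = (4·1 − 3²) + (4·4 − 2²) + (1·4 − 2²) = -5 + 12 + 0 = 7.
det M (expand along row 1) = 4·0 − 3·8 + 2·4 = -16.
Characteristic polynomial: λ³ − 9λ² + 7λ + 16 = 0.
Substitute λ = y + (tr M)/3 = y + 3.000000 to remove the quadratic term: y³ + p·y + q = 0 with p = s − (tr M)²/3 = -20.000000 and q = −2(tr M)³/27 + (tr M)·s/3 − det M = -17.000000.
Three real roots ⇒ use the trigonometric (Viète) form: r = 2√(−p/3) = 5.163978, φ = arccos(3q/(p·r)) = arccos(0.493805) = 1.054336 rad.
y_k = r·cos(φ/3 − 2πk/3) for k = 0, 1, 2 gives y = 4.848336, -0.884612, -3.963723.
λ_k = y_k + 3.000000 gives λ = 7.8483, 2.1154, -0.9637 (check: the sum is 9.0000 = tr M).

Hence λ_max = 7.8483 and λ_min = -0.9637.


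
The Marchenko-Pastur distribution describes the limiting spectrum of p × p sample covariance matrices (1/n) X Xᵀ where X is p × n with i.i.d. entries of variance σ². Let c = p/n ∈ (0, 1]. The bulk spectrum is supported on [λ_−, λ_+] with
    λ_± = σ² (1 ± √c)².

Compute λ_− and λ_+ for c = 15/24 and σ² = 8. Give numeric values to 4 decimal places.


c = 15/24 = 0.625000; √c = 0.790569.
λ_− = σ² (1 − √c)² = 8 · (1 − 0.790569)² = 8 · (0.209431)² = 0.350889.
λ_+ = σ² (1 + √c)² = 8 · (1 + 0.790569)² = 8 · (1.790569)² = 25.649111.

Rounded to 4 decimal places: λ_− ≈ 0.3509, λ_+ ≈ 25.6491.


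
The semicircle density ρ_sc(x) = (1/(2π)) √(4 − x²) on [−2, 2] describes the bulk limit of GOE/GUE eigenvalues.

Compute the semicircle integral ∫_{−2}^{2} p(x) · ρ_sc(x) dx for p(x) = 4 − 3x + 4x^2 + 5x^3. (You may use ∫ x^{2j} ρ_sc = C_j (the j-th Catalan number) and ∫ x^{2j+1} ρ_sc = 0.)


Write p(x) = Σ a_i x^i, split into monomials and integrate each against ρ_sc separately.
Using ∫ x^{2j} ρ_sc = C_j = (1/(j+1)) C(2j, j) (Catalan numbers) and ∫ x^{2j+1} ρ_sc = 0 (odd monomials vanish by symmetry):
  i = 0 (even): a_0 · C_{0} = 4 · 1 = 4
  i = 1 (odd): ∫ x^1 ρ_sc = 0 (vanishes)
  i = 2 (even): a_2 · C_{1} = 4 · 1 = 4
  i = 3 (odd): ∫ x^3 ρ_sc = 0 (vanishes)

Summing the contributions: ∫_{−2}^{2} p(x) ρ_sc(x) dx = 4 + 4 = 8.


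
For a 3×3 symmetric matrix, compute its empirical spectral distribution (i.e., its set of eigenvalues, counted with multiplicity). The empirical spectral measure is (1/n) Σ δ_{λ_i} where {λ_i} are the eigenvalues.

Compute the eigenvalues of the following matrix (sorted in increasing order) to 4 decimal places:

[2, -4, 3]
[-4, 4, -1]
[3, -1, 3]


Since M is real symmetric, all three eigenvalues are real; they are the roots of det(λI − M) = λ³ − (tr M) λ² + s λ − det M, where s is the sum of the principal 2×2 minors.
tr M = 2 + 4 + 3 = 9.
s = (2·4 − (-4)²) + (2·3 − 3²) + (4·3 − (-1)²) = -8 + (-3) + 11 = 0.
det M (expand along row 1) = 2·11 − (-4)·(-9) + 3·(-8) = -38.
Characteristic polynomial: λ³ − 9λ² + 38 = 0.
Substitute λ = y + (tr M)/3 = y + 3.000000 to remove the quadratic term: y³ + p·y + q = 0 with p = s − (tr M)²/3 = -27.000000 and q = −2(tr M)³/27 + (tr M)·s/3 − det M = -16.000000.
Three real roots ⇒ use the trigonometric (Viète) form: r = 2√(−p/3) = 6.000000, φ = arccos(3q/(p·r)) = arccos(0.296296) = 1.269984 rad.
y_k = r·cos(φ/3 − 2πk/3) for k = 0, 1, 2 gives y = 5.470361, -0.600617, -4.869744.
λ_k = y_k + 3.000000 gives λ = 8.4704, 2.3994, -1.8697 (check: the sum is 9.0000 = tr M).

Eigenvalues sorted in increasing order: [-1.8697, 2.3994, 8.4704].


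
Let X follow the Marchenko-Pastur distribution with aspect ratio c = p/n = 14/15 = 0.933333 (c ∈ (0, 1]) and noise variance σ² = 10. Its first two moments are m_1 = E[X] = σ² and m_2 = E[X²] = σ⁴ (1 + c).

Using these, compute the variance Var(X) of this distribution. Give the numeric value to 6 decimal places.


m_1 = E[X] = σ² = 10, so m_1² = 100.
m_2 = E[X²] = σ⁴ (1 + c) = 100 · (1 + 0.933333) = 100 · 1.933333 = 193.333333.
(Note m_2 − m_1² simplifies to c · σ⁴ = 0.933333 · 100.)

Var(X) = m_2 − m_1² = 193.333333 − 100 = 93.333333.


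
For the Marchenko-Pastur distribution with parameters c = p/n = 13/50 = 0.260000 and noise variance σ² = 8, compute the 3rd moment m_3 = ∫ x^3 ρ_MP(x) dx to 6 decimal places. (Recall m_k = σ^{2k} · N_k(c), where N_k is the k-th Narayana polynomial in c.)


E[X³] = σ⁶ (1 + 3c + c²) (third MP moment). With σ² = 8 (so σ⁶ = 512) and c = 13/50 = 0.260000: E[X³] = 512 · (1 + 3·0.260000 + (0.260000)²) = 512 · 1.847600.

So E[X^3] = 945.971200.


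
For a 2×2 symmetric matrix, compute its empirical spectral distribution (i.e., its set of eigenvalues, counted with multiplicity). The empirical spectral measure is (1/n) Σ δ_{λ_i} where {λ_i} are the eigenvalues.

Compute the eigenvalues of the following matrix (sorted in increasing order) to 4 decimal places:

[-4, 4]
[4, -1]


Since M is real symmetric, both eigenvalues are real; they are the roots of det(λI − M) = λ² − (tr M) λ + det M.
tr M = -4 + (-1) = -5.
det M = (-4)·(-1) − 4² = 4 − 16 = -12.
Characteristic polynomial: λ² + 5λ − 12 = 0.
Discriminant Δ = (tr M)² − 4·det M = 25 − (-48) = 73; √Δ = 8.544004.
λ = (tr M ± √Δ)/2 = (-5 ± 8.544004)/2, giving (tr M − √Δ)/2 = -6.7720 and (tr M + √Δ)/2 = 1.7720.

Eigenvalues sorted in increasing order: [-6.7720, 1.7720].


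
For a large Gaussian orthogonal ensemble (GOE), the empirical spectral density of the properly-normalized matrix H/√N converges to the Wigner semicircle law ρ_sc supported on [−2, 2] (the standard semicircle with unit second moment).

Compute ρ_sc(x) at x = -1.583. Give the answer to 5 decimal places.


ρ_sc(x) = (1/(2π)) √(4 − x²). With x = -1.583:
  4 − x² = 4 − (-1.583)² = 4 − 2.505889 = 1.494111.
  √(4 − x²) = 1.222338.
  1/(2π) = 0.159155.
  ρ_sc(-1.583) = 0.159155 · 1.222338 = 0.194541.

Rounded to 5 decimal places: ρ_sc(-1.583) ≈ 0.19454.


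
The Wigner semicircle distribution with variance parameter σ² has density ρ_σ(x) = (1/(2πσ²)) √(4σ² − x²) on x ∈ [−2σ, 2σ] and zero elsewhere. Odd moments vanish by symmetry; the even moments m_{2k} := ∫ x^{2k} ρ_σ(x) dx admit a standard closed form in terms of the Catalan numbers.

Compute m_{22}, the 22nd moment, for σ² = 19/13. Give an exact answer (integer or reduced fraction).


By the scaled semicircle moment identity, m_{2k} = σ^{2k} · C_k with k = 11.
C_11 = (1/(k+1)) · C(2k, k) = (1/12) · C(22, 11) = (1/12) · 705432 = 58786.
σ^{2k} = (σ²)^k = (19/13)^11 = 116490258898219/1792160394037.

Therefore m_{22} = σ^{22} · C_11 = (116490258898219/1792160394037) · 58786 = 526768950737746318/137858491849.


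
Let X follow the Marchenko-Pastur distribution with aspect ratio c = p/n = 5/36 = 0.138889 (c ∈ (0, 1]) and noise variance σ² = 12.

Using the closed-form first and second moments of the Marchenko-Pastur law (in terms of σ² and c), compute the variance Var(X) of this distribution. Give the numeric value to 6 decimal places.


Recall the MP moments m_1 = E[X] = σ² and m_2 = E[X²] = σ⁴ (1 + c).
m_1 = E[X] = σ² = 12, so m_1² = 144.
m_2 = E[X²] = σ⁴ (1 + c) = 144 · (1 + 0.138889) = 144 · 1.138889 = 164.000000.
(Note m_2 − m_1² simplifies to c · σ⁴ = 0.138889 · 144.)

Var(X) = m_2 − m_1² = 164.000000 − 144 = 20.000000.


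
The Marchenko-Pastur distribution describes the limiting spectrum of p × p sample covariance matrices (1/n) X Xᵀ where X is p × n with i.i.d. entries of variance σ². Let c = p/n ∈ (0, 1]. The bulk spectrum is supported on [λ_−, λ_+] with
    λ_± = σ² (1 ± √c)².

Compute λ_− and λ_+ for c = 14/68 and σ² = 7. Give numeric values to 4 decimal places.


c = 14/68 = 0.205882; √c = 0.453743.
λ_− = σ² (1 − √c)² = 7 · (1 − 0.453743)² = 7 · (0.546257)² = 2.088780.
λ_+ = σ² (1 + √c)² = 7 · (1 + 0.453743)² = 7 · (1.453743)² = 14.793573.

Rounded to 4 decimal places: λ_− ≈ 2.0888, λ_+ ≈ 14.7936.


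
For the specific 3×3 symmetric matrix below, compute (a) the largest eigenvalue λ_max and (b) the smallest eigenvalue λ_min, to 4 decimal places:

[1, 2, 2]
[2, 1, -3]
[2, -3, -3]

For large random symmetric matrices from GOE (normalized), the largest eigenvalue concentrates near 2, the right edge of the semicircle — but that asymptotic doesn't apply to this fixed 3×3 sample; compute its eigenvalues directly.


Since M is real symmetric, all three eigenvalues are real; they are the roots of det(λI − M) = λ³ − (tr M) λ² + s λ − det M, where s is the sum of the principal 2×2 minors.
tr M = 1 + 1 + (-3) = -1.
s = (1·1 − 2²) + (1·(-3) − 2²) + (1·(-3) − (-3)²) = -3 + (-7) + (-12) = -22.
det M (expand along row 1) = 1·(-12) − 2·0 + 2·(-8) = -28.
Characteristic polynomial: λ³ + λ² − 22λ + 28 = 0.
Substitute λ = y + (tr M)/3 = y − 0.333333 to remove the quadratic term: y³ + p·y + q = 0 with p = s − (tr M)²/3 = -22.333333 and q = −2(tr M)³/27 + (tr M)·s/3 − det M = 35.407407.
Three real roots ⇒ use the trigonometric (Viète) form: r = 2√(−p/3) = 5.456902, φ = arccos(3q/(p·r)) = arccos(-0.871597) = 2.629247 rad.
y_k = r·cos(φ/3 − 2πk/3) for k = 0, 1, 2 gives y = 3.491924, 1.885592, -5.377516.
λ_k = y_k − 0.333333 gives λ = 3.1586, 1.5523, -5.7108 (check: the sum is -1.0000 = tr M).

Hence λ_max = 3.1586 and λ_min = -5.7108.


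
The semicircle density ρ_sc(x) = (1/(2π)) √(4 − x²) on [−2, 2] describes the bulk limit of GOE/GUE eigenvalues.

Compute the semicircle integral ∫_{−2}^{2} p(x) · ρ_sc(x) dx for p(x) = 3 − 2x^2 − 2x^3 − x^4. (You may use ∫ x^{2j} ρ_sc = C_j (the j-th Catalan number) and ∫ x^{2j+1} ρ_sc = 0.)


Write p(x) = Σ a_i x^i, split into monomials and integrate each against ρ_sc separately.
Using ∫ x^{2j} ρ_sc = C_j = (1/(j+1)) C(2j, j) (Catalan numbers) and ∫ x^{2j+1} ρ_sc = 0 (odd monomials vanish by symmetry):
  i = 0 (even): a_0 · C_{0} = 3 · 1 = 3
  i = 2 (even): a_2 · C_{1} = -2 · 1 = -2
  i = 3 (odd): ∫ x^3 ρ_sc = 0 (vanishes)
  i = 4 (even): a_4 · C_{2} = -1 · 2 = -2

Summing the contributions: ∫_{−2}^{2} p(x) ρ_sc(x) dx = 3 + (-2) + (-2) = -1.


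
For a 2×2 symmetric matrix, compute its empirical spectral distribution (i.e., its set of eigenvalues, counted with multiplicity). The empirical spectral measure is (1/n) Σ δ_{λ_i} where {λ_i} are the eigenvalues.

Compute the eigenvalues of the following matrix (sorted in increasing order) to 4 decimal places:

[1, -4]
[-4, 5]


Since M is real symmetric, both eigenvalues are real; they are the roots of det(λI − M) = λ² − (tr M) λ + det M.
tr M = 1 + 5 = 6.
det M = 1·5 − (-4)² = 5 − 16 = -11.
Characteristic polynomial: λ² − 6λ − 11 = 0.
Discriminant Δ = (tr M)² − 4·det M = 36 − (-44) = 80; √Δ = 8.944272.
λ = (tr M ± √Δ)/2 = (6 ± 8.944272)/2, giving (tr M − √Δ)/2 = -1.4721 and (tr M + √Δ)/2 = 7.4721.

Eigenvalues sorted in increasing order: [-1.4721, 7.4721].


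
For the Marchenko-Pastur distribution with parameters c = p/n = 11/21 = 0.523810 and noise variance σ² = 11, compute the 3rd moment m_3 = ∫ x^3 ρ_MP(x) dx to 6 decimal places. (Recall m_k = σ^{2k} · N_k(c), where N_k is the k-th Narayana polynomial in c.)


E[X³] = σ⁶ (1 + 3c + c²) (third MP moment). With σ² = 11 (so σ⁶ = 1331) and c = 11/21 = 0.523810: E[X³] = 1331 · (1 + 3·0.523810 + (0.523810)²) = 1331 · 2.845805.

So E[X^3] = 3787.766440.


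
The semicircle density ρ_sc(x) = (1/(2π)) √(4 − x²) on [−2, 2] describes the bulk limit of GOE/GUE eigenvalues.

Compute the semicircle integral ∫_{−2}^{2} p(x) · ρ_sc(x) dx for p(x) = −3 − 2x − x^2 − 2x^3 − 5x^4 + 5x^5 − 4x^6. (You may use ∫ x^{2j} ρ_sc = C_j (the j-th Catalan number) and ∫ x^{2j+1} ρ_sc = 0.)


Write p(x) = Σ a_i x^i, split into monomials and integrate each against ρ_sc separately.
Using ∫ x^{2j} ρ_sc = C_j = (1/(j+1)) C(2j, j) (Catalan numbers) and ∫ x^{2j+1} ρ_sc = 0 (odd monomials vanish by symmetry):
  i = 0 (even): a_0 · C_{0} = -3 · 1 = -3
  i = 1 (odd): ∫ x^1 ρ_sc = 0 (vanishes)
  i = 2 (even): a_2 · C_{1} = -1 · 1 = -1
  i = 3 (odd): ∫ x^3 ρ_sc = 0 (vanishes)
  i = 4 (even): a_4 · C_{2} = -5 · 2 = -10
  i = 5 (odd): ∫ x^5 ρ_sc = 0 (vanishes)
  i = 6 (even): a_6 · C_{3} = -4 · 5 = -20

Summing the contributions: ∫_{−2}^{2} p(x) ρ_sc(x) dx = (-3) + (-1) + (-10) + (-20) = -34.


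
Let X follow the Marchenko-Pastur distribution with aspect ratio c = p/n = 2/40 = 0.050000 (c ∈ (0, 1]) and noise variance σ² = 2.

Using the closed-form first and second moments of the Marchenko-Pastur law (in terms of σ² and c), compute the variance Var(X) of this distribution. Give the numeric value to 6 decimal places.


Recall the MP moments m_1 = E[X] = σ² and m_2 = E[X²] = σ⁴ (1 + c).
m_1 = E[X] = σ² = 2, so m_1² = 4.
m_2 = E[X²] = σ⁴ (1 + c) = 4 · (1 + 0.050000) = 4 · 1.050000 = 4.200000.
(Note m_2 − m_1² simplifies to c · σ⁴ = 0.050000 · 4.)

Var(X) = m_2 − m_1² = 4.200000 − 4 = 0.200000.


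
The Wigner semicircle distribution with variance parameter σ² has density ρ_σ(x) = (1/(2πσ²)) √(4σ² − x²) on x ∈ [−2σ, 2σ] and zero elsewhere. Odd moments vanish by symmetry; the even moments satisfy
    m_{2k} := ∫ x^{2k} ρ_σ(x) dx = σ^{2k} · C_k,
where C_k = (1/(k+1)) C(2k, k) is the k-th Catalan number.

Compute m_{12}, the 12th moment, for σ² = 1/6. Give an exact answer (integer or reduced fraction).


By the scaled semicircle moment identity, m_{2k} = σ^{2k} · C_k with k = 6.
C_6 = (1/(k+1)) · C(2k, k) = (1/7) · C(12, 6) = (1/7) · 924 = 132.
σ^{2k} = (σ²)^k = (1/6)^6 = 1/46656.

Therefore m_{12} = σ^{12} · C_6 = (1/46656) · 132 = 11/3888.
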